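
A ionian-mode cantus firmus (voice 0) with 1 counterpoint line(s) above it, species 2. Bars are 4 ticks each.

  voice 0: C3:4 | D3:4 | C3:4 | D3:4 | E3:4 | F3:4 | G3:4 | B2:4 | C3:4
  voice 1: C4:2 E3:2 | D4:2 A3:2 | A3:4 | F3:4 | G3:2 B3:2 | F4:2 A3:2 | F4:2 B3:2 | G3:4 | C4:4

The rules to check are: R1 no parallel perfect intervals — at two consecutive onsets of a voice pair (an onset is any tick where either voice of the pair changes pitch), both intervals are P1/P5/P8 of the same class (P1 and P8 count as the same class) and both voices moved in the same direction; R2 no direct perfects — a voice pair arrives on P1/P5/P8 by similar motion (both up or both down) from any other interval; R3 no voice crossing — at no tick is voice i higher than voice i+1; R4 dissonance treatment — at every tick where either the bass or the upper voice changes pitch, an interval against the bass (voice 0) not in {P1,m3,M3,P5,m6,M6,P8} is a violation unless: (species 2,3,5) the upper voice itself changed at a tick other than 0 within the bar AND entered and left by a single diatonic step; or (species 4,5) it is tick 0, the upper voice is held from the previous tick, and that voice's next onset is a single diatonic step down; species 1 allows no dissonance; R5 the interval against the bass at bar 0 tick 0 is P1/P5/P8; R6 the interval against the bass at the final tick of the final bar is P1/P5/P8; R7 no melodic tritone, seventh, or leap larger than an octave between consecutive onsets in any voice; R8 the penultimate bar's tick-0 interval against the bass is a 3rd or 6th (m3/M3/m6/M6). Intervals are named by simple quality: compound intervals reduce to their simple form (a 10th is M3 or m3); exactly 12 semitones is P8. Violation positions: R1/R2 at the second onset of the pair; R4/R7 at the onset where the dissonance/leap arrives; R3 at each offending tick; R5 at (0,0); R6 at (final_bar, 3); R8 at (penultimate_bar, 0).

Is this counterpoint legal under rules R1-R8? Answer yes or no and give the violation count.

bar 0: v0=C3 v1=C4 (P8)
bar 1: v0=D3 v1=D4 (P8)
bar 2: v0=C3 v1=A3 (M6)
bar 3: v0=D3 v1=F3 (m3)
bar 4: v0=E3 v1=G3 (m3)
bar 5: v0=F3 v1=F4 (P8)
bar 6: v0=G3 v1=F4 (m7)
bar 7: v0=B2 v1=G3 (m6)
bar 8: v0=C3 v1=C4 (P8)
  R2 @ bar1.0: C3/E3 M3 -> D3/D4 P8 similar
  R7 @ bar1.0: E3->D4 leap 10st
  R2 @ bar5.0: E3/B3 P5 -> F3/F4 P8 similar
  R7 @ bar5.0: B3->F4 leap 6st
  R4 @ bar6.0: G3/F4 m7 untreated
  R7 @ bar6.2: F4->B3 leap 6st
  R2 @ bar8.0: B2/G3 m6 -> C3/C4 P8 similar

No (7 violations)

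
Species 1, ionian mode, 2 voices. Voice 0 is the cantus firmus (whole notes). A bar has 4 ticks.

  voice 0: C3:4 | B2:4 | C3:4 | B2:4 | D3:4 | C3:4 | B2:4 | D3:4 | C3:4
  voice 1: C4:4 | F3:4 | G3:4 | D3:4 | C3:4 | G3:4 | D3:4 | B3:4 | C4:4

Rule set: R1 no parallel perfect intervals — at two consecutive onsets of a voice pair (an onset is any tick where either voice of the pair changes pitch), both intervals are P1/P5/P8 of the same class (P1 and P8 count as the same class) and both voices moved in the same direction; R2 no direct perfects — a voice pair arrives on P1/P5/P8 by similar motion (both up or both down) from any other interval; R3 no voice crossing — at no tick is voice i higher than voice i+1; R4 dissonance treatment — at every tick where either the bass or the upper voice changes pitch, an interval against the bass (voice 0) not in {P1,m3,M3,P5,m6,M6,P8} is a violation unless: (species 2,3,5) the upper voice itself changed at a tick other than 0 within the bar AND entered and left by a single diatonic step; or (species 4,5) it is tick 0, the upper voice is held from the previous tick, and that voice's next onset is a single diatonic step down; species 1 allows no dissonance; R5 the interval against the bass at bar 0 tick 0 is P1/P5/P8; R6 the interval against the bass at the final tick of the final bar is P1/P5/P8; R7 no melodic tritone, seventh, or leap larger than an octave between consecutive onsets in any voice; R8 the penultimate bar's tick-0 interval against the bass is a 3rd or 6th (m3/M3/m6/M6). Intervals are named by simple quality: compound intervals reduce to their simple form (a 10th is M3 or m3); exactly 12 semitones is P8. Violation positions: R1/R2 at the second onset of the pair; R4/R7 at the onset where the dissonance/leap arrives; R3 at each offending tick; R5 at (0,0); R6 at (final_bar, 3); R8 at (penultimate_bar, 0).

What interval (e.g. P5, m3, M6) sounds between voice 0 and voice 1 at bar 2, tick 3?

P5

voice 0=C3 voice 1=G3 -> P5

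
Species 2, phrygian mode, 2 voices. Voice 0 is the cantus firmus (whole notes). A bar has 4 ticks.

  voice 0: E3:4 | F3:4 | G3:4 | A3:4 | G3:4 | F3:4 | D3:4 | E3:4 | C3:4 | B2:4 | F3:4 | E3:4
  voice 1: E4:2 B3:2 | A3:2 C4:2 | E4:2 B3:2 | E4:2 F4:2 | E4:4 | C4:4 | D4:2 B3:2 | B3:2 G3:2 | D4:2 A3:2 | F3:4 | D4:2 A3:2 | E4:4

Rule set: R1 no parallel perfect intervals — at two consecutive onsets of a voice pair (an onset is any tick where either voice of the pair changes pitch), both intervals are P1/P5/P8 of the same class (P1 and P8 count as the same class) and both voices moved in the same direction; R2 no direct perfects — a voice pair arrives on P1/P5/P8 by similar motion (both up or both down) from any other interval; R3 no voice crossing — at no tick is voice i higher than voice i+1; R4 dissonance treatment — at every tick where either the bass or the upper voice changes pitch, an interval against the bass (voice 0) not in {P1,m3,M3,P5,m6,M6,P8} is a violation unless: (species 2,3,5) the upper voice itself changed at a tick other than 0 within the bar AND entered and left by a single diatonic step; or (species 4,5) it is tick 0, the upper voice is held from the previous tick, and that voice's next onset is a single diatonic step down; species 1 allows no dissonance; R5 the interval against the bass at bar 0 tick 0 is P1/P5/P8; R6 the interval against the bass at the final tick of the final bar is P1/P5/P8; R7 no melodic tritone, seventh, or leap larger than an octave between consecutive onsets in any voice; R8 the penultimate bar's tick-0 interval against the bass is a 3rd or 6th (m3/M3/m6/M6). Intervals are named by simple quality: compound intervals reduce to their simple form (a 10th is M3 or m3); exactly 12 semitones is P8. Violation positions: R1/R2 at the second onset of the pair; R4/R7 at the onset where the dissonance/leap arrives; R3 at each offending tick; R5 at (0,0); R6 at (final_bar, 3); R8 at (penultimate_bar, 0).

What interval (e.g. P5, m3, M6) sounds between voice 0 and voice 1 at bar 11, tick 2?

P8

voice 0=E3 voice 1=E4 -> P8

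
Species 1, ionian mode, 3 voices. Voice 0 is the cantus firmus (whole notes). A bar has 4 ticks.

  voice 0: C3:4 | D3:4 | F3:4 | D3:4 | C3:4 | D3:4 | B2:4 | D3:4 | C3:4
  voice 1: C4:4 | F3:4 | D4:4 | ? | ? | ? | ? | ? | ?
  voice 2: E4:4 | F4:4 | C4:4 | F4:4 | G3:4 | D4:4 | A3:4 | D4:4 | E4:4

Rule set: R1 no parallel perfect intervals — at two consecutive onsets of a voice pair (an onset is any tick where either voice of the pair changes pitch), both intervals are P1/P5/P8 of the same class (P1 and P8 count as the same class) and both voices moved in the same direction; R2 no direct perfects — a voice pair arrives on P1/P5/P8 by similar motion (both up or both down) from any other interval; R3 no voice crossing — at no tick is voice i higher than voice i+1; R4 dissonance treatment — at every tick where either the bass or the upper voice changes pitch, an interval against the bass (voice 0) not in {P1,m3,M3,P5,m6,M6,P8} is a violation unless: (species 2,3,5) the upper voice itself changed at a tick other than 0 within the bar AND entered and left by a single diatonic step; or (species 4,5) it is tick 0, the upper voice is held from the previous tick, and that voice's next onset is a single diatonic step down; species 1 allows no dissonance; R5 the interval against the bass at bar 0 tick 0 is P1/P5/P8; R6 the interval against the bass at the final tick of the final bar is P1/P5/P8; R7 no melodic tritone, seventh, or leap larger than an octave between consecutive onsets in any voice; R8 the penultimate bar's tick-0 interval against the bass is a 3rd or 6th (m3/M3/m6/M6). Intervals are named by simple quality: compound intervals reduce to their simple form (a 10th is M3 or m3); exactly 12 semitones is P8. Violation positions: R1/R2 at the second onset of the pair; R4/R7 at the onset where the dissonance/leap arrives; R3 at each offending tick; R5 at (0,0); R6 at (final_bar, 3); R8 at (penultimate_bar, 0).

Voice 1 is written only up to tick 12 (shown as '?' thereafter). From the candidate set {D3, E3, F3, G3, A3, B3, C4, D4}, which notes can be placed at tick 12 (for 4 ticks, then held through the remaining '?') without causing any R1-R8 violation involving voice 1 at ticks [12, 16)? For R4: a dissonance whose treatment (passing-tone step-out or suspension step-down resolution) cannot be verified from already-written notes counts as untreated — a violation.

{B3, D4, F3}

D3: violates R2
E3: violates R4,R7
F3: legal
G3: violates R4
A3: violates R2
B3: legal
C4: violates R4
D4: legal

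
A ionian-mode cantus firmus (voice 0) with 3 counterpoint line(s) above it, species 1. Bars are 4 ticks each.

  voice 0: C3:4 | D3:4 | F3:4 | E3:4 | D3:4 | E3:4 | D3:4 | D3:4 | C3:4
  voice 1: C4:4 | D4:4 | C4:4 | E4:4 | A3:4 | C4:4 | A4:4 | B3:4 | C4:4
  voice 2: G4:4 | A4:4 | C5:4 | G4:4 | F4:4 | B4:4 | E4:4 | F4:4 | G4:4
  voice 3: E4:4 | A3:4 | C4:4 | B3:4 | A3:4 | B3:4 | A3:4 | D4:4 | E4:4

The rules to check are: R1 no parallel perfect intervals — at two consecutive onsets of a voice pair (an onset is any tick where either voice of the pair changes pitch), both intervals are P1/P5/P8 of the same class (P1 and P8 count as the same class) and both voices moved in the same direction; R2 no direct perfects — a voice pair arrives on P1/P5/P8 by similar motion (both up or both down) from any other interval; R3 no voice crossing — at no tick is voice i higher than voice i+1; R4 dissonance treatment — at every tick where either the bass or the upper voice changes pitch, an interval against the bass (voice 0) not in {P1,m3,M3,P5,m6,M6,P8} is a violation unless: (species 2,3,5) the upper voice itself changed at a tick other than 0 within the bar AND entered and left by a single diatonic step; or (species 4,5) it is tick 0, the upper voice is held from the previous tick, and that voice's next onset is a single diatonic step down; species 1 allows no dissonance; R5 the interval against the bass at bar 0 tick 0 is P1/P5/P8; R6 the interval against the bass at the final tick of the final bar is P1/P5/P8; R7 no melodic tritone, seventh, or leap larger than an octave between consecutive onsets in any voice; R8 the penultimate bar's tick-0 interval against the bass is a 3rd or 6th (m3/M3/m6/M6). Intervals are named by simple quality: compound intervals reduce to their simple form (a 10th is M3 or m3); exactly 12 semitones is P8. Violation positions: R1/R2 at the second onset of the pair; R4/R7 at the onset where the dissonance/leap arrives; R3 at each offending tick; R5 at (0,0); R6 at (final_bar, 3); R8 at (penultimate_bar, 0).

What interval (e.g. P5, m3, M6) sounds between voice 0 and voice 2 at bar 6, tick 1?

M2

voice 0=D3 voice 2=E4 -> M2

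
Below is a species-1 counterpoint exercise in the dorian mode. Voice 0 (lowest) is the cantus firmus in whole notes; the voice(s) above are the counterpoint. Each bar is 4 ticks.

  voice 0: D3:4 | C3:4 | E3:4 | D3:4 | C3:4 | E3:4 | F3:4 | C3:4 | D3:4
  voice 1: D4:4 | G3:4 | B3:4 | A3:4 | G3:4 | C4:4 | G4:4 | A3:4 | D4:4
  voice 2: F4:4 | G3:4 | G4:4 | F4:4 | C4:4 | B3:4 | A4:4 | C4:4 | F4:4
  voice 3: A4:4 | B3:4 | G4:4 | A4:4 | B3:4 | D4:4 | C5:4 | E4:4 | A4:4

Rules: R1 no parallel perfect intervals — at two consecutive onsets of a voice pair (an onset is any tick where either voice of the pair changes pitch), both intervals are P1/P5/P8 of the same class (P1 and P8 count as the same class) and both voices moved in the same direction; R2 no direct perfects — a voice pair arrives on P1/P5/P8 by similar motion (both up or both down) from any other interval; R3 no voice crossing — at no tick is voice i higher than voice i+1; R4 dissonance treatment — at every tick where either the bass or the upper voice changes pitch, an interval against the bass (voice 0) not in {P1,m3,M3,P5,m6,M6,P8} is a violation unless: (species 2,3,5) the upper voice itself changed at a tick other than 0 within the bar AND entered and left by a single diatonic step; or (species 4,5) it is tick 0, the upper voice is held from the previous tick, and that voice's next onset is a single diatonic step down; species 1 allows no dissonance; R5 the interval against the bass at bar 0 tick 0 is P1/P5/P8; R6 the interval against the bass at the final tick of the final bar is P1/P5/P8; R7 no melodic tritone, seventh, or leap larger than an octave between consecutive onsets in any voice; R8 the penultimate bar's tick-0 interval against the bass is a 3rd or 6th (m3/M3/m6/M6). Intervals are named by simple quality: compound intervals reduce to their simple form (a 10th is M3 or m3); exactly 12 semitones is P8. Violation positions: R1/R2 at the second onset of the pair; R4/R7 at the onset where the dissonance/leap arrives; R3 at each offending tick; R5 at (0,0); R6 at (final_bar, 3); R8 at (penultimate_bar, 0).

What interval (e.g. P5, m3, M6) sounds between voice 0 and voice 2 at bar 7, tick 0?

P8

voice 0=C3 voice 2=C4 -> P8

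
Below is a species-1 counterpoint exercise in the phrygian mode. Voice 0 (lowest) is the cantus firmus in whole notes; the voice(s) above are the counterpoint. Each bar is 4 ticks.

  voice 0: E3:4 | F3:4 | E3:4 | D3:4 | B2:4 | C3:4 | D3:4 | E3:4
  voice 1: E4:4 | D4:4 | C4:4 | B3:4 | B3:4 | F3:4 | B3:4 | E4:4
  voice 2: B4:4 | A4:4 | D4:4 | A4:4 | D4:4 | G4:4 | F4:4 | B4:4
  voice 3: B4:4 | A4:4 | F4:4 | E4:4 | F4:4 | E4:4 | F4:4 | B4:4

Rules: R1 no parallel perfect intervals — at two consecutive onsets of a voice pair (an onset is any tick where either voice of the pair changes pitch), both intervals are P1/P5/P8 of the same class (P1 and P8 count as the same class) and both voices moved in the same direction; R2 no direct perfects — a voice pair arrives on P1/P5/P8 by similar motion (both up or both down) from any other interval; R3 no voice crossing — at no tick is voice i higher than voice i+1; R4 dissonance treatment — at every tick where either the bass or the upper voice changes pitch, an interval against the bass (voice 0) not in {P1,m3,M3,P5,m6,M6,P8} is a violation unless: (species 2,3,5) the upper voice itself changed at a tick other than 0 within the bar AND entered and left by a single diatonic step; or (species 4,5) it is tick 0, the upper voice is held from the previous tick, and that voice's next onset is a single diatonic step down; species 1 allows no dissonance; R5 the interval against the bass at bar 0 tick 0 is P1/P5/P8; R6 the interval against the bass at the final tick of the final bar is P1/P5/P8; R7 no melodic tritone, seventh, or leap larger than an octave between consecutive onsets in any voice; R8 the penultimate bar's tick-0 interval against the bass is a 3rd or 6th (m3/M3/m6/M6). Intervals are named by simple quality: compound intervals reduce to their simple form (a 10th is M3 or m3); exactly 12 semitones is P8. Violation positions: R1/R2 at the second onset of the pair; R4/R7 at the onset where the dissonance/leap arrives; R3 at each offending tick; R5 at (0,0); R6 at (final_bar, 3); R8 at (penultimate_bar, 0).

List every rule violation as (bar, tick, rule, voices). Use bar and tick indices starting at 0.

(1, 0, R1, (1, 2))
(1, 0, R1, (1, 3))
(1, 0, R1, (2, 3))
(2, 0, R4, (0, 2))
(2, 0, R4, (0, 3))
(3, 0, R3, (2, 3))
(3, 0, R4, (0, 3))
(3, 1, R3, (2, 3))
(3, 2, R3, (2, 3))
(3, 3, R3, (2, 3))
(4, 0, R4, (0, 3))
(5, 0, R2, (0, 2))
(5, 0, R3, (2, 3))
(5, 0, R4, (0, 1))
(5, 0, R7, (1,))
(5, 1, R3, (2, 3))
(5, 2, R3, (2, 3))
(5, 3, R3, (2, 3))
(6, 0, R7, (1,))
(7, 0, R1, (2, 3))
(7, 0, R2, (0, 1))
(7, 0, R2, (0, 2))
(7, 0, R2, (0, 3))
(7, 0, R2, (1, 2))
(7, 0, R2, (1, 3))
(7, 0, R7, (2,))
(7, 0, R7, (3,))

bar 0: v0=E3 v1=E4 v2=B4 v3=B4 downbeat P5
bar 1: v0=F3 v1=D4 v2=A4 v3=A4 downbeat M3
bar 2: v0=E3 v1=C4 v2=D4 v3=F4 downbeat m2
bar 3: v0=D3 v1=B3 v2=A4 v3=E4 downbeat M2
bar 4: v0=B2 v1=B3 v2=D4 v3=F4 downbeat TT
bar 5: v0=C3 v1=F3 v2=G4 v3=E4 downbeat M3
bar 6: v0=D3 v1=B3 v2=F4 v3=F4 downbeat m3
bar 7: v0=E3 v1=E4 v2=B4 v3=B4 downbeat P5
  -> R1 @ bar 1 tick 0 v(1, 2): E4/B4 P5 -> D4/A4 P5 similar
  -> R1 @ bar 1 tick 0 v(1, 3): E4/B4 P5 -> D4/A4 P5 similar
  -> R1 @ bar 1 tick 0 v(2, 3): B4/B4 P1 -> A4/A4 P1 similar
  -> R4 @ bar 2 tick 0 v(0, 2): E3/D4 m7 untreated
  -> R4 @ bar 2 tick 0 v(0, 3): E3/F4 m2 untreated
  -> R3 @ bar 3 tick 0 v(2, 3): A4 above E4
  -> R4 @ bar 3 tick 0 v(0, 3): D3/E4 M2 untreated
  -> R3 @ bar 3 tick 1 v(2, 3): A4 above E4
  -> R3 @ bar 3 tick 2 v(2, 3): A4 above E4
  -> R3 @ bar 3 tick 3 v(2, 3): A4 above E4
  -> R4 @ bar 4 tick 0 v(0, 3): B2/F4 TT untreated
  -> R2 @ bar 5 tick 0 v(0, 2): B2/D4 m3 -> C3/G4 P5 similar
  -> R3 @ bar 5 tick 0 v(2, 3): G4 above E4
  -> R4 @ bar 5 tick 0 v(0, 1): C3/F3 P4 untreated
  -> R7 @ bar 5 tick 0 v(1,): B3->F3 leap 6st
  -> R3 @ bar 5 tick 1 v(2, 3): G4 above E4
  -> R3 @ bar 5 tick 2 v(2, 3): G4 above E4
  -> R3 @ bar 5 tick 3 v(2, 3): G4 above E4
  -> R7 @ bar 6 tick 0 v(1,): F3->B3 leap 6st
  -> R1 @ bar 7 tick 0 v(2, 3): F4/F4 P1 -> B4/B4 P1 similar
  -> R2 @ bar 7 tick 0 v(0, 1): D3/B3 M6 -> E3/E4 P8 similar
  -> R2 @ bar 7 tick 0 v(0, 2): D3/F4 m3 -> E3/B4 P5 similar
  -> R2 @ bar 7 tick 0 v(0, 3): D3/F4 m3 -> E3/B4 P5 similar
  -> R2 @ bar 7 tick 0 v(1, 2): B3/F4 TT -> E4/B4 P5 similar
  -> R2 @ bar 7 tick 0 v(1, 3): B3/F4 TT -> E4/B4 P5 similar
  -> R7 @ bar 7 tick 0 v(2,): F4->B4 leap 6st
  -> R7 @ bar 7 tick 0 v(3,): F4->B4 leap 6st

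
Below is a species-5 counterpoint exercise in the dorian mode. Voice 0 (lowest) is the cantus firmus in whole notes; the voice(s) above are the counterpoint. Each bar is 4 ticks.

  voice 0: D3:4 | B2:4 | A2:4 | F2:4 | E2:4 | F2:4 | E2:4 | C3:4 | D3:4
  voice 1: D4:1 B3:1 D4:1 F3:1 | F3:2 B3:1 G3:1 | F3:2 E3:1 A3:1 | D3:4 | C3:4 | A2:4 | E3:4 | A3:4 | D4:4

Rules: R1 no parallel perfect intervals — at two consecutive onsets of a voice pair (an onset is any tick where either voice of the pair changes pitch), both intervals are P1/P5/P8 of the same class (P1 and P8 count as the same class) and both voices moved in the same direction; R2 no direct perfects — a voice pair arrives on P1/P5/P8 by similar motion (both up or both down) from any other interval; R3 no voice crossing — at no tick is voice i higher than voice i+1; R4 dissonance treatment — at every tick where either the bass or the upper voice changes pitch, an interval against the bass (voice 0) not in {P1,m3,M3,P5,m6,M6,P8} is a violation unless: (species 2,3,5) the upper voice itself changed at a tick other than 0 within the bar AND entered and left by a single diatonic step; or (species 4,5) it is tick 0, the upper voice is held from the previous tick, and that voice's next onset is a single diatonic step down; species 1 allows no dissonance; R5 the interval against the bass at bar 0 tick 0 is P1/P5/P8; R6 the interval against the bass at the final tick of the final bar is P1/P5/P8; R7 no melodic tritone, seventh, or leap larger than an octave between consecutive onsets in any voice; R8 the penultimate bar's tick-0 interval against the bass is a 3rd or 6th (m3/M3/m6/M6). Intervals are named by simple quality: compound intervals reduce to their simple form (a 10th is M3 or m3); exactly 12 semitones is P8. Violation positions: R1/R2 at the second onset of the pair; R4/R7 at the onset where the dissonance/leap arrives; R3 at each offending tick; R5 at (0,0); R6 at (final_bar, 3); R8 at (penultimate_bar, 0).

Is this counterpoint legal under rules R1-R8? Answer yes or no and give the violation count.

bar 0: v0=D3 v1=D4 (P8)
bar 1: v0=B2 v1=F3 (TT)
bar 2: v0=A2 v1=F3 (m6)
bar 3: v0=F2 v1=D3 (M6)
bar 4: v0=E2 v1=C3 (m6)
bar 5: v0=F2 v1=A2 (M3)
bar 6: v0=E2 v1=E3 (P8)
bar 7: v0=C3 v1=A3 (M6)
bar 8: v0=D3 v1=D4 (P8)
  R4 @ bar1.0: B2/F3 TT untreated
  R7 @ bar1.2: F3->B3 leap 6st
  R2 @ bar8.0: C3/A3 M6 -> D3/D4 P8 similar

No (3 violations)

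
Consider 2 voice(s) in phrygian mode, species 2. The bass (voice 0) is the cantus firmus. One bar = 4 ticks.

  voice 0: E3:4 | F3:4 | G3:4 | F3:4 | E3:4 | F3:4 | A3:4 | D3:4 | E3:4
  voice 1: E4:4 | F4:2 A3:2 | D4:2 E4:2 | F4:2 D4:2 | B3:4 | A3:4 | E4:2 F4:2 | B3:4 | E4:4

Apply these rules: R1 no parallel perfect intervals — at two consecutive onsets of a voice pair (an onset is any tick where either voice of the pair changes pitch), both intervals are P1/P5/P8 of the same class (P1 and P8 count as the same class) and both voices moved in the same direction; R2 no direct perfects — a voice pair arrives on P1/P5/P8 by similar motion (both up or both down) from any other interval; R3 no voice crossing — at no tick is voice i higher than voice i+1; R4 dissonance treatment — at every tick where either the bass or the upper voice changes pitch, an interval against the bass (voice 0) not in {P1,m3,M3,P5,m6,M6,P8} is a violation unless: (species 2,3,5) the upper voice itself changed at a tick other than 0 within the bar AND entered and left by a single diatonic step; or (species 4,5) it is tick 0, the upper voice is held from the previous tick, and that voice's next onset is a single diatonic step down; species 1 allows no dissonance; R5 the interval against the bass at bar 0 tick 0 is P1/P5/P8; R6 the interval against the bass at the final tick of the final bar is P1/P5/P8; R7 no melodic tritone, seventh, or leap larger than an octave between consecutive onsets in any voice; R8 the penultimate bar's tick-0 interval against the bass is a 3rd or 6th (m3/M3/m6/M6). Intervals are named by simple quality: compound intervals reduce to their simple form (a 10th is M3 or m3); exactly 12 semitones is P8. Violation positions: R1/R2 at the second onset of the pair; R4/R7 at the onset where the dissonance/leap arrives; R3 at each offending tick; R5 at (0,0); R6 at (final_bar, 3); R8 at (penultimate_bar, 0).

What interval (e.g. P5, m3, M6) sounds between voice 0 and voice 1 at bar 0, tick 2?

P8

voice 0=E3 voice 1=E4 -> P8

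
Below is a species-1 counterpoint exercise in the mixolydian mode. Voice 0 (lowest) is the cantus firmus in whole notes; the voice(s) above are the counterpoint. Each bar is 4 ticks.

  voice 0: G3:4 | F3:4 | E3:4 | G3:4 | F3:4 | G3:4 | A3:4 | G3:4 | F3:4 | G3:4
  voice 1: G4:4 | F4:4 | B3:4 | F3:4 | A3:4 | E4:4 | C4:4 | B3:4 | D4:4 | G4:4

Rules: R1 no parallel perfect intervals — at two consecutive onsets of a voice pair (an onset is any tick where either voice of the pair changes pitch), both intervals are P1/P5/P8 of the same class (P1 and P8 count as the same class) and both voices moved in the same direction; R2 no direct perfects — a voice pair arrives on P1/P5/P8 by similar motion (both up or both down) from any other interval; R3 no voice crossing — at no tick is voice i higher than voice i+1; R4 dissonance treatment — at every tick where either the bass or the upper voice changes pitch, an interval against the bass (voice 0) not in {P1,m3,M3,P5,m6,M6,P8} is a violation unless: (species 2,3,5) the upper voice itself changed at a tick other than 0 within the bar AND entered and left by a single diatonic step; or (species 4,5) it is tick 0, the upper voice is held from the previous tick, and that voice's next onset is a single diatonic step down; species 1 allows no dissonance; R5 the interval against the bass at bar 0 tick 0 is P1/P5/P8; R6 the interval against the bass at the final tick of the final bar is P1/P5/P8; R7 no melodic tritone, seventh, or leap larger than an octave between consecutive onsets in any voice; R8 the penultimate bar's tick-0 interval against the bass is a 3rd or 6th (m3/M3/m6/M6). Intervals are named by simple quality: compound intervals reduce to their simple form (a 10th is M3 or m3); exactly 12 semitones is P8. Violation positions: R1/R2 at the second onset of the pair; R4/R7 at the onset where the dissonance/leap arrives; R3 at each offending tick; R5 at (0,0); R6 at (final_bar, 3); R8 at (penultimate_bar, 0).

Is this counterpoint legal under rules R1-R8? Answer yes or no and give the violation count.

bar 0: v0=G3 v1=G4 (P8)
bar 1: v0=F3 v1=F4 (P8)
bar 2: v0=E3 v1=B3 (P5)
bar 3: v0=G3 v1=F3 (M2)
bar 4: v0=F3 v1=A3 (M3)
bar 5: v0=G3 v1=E4 (M6)
bar 6: v0=A3 v1=C4 (m3)
bar 7: v0=G3 v1=B3 (M3)
bar 8: v0=F3 v1=D4 (M6)
bar 9: v0=G3 v1=G4 (P8)
  R1 @ bar1.0: G3/G4 P8 -> F3/F4 P8 similar
  R2 @ bar2.0: F3/F4 P8 -> E3/B3 P5 similar
  R7 @ bar2.0: F4->B3 leap 6st
  R3 @ bar3.0: G3 above F3
  R4 @ bar3.0: G3/F3 M2 untreated
  R7 @ bar3.0: B3->F3 leap 6st
  R3 @ bar3.1: G3 above F3
  R3 @ bar3.2: G3 above F3
  R3 @ bar3.3: G3 above F3
  R2 @ bar9.0: F3/D4 M6 -> G3/G4 P8 similar

No (10 violations)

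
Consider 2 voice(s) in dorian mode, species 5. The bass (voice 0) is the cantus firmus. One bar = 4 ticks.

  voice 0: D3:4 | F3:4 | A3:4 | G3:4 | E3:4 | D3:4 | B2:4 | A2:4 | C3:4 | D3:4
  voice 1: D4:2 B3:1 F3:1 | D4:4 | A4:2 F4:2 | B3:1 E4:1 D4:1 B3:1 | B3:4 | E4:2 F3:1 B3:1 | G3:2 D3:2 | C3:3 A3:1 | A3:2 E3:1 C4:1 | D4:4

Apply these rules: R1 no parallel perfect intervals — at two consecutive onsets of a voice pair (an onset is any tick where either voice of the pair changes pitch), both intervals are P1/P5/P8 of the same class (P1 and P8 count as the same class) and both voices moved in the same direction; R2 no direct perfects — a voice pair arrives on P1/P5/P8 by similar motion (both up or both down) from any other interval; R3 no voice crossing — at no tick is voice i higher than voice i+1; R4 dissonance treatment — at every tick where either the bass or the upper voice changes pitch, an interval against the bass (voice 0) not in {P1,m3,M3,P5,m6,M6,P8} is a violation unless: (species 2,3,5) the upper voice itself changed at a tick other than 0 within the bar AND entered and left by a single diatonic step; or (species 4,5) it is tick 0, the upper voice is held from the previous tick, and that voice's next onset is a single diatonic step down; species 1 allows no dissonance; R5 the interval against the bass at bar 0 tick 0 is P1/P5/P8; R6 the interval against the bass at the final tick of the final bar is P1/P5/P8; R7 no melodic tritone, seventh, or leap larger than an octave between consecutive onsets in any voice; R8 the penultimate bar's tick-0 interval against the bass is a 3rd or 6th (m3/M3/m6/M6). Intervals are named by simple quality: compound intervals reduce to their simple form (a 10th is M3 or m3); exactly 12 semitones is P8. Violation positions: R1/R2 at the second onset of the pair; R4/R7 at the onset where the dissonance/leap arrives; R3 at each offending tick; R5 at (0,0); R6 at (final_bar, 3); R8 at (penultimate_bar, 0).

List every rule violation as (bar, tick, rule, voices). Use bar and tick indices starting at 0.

bar 0: v0=D3 v1=D4 downbeat P8
bar 1: v0=F3 v1=D4 downbeat M6
bar 2: v0=A3 v1=A4 downbeat P8
bar 3: v0=G3 v1=B3 downbeat M3
bar 4: v0=E3 v1=B3 downbeat P5
bar 5: v0=D3 v1=E4 downbeat M2
bar 6: v0=B2 v1=G3 downbeat m6
bar 7: v0=A2 v1=C3 downbeat m3
bar 8: v0=C3 v1=A3 downbeat M6
bar 9: v0=D3 v1=D4 downbeat P8
  -> R7 @ bar 0 tick 3 v(1,): B3->F3 leap 6st
  -> R2 @ bar 2 tick 0 v(0, 1): F3/D4 M6 -> A3/A4 P8 similar
  -> R7 @ bar 3 tick 0 v(1,): F4->B3 leap 6st
  -> R4 @ bar 5 tick 0 v(0, 1): D3/E4 M2 untreated
  -> R7 @ bar 5 tick 2 v(1,): E4->F3 leap 11st
  -> R7 @ bar 5 tick 3 v(1,): F3->B3 leap 6st
  -> R1 @ bar 9 tick 0 v(0, 1): C3/C4 P8 -> D3/D4 P8 similar

(0, 3, R7, (1,))
(2, 0, R2, (0, 1))
(3, 0, R7, (1,))
(5, 0, R4, (0, 1))
(5, 2, R7, (1,))
(5, 3, R7, (1,))
(9, 0, R1, (0, 1))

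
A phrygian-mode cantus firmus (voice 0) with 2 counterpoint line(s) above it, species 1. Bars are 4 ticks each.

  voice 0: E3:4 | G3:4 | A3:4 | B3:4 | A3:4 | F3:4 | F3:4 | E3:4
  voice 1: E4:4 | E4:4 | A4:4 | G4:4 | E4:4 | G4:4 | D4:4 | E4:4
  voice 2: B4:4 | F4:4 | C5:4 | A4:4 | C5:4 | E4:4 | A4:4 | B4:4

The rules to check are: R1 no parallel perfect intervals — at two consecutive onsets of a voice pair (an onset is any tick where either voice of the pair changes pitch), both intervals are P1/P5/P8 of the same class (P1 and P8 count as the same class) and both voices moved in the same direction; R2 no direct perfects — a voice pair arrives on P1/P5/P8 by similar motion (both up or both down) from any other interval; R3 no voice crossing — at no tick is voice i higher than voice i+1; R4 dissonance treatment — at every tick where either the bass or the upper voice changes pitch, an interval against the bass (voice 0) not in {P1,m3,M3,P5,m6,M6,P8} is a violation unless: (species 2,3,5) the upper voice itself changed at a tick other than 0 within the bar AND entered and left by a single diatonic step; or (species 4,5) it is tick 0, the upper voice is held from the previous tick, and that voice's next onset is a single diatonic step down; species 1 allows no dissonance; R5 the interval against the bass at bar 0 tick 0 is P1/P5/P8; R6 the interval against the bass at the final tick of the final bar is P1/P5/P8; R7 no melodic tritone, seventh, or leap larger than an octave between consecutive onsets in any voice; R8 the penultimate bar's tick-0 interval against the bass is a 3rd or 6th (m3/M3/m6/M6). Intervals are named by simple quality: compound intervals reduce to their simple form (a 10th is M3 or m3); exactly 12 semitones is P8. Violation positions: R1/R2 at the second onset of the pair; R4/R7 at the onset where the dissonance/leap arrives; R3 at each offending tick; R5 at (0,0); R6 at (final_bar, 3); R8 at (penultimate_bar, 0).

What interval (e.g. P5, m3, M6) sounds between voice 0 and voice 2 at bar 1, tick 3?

m7

voice 0=G3 voice 2=F4 -> m7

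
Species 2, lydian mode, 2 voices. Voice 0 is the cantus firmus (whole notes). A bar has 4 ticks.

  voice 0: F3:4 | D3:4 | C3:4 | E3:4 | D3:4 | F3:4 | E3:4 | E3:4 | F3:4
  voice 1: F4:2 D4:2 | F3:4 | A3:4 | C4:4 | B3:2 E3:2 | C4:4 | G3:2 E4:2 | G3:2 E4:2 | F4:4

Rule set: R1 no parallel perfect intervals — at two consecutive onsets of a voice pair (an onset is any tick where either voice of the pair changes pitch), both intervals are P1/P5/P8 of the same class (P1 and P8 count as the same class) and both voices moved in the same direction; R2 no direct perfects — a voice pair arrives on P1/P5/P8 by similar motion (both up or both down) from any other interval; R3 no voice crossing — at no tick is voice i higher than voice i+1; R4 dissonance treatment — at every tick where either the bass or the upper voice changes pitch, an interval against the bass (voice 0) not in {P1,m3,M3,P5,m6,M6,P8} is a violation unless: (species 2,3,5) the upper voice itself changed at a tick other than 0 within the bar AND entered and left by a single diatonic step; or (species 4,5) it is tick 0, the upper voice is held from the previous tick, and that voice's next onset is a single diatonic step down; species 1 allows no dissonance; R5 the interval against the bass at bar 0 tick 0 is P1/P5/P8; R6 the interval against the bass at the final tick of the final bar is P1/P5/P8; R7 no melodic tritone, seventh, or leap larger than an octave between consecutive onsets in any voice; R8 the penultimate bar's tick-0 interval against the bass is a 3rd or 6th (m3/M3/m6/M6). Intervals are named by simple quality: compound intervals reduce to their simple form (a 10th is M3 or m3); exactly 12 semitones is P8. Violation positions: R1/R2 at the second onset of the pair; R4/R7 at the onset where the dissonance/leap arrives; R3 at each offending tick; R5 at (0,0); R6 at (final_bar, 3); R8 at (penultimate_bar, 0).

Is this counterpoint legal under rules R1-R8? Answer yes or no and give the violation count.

bar 0: v0=F3 v1=F4 (P8)
bar 1: v0=D3 v1=F3 (m3)
bar 2: v0=C3 v1=A3 (M6)
bar 3: v0=E3 v1=C4 (m6)
bar 4: v0=D3 v1=B3 (M6)
bar 5: v0=F3 v1=C4 (P5)
bar 6: v0=E3 v1=G3 (m3)
bar 7: v0=E3 v1=G3 (m3)
bar 8: v0=F3 v1=F4 (P8)
  R4 @ bar4.2: D3/E3 M2 untreated
  R2 @ bar5.0: D3/E3 M2 -> F3/C4 P5 similar
  R1 @ bar8.0: E3/E4 P8 -> F3/F4 P8 similar

No (3 violations)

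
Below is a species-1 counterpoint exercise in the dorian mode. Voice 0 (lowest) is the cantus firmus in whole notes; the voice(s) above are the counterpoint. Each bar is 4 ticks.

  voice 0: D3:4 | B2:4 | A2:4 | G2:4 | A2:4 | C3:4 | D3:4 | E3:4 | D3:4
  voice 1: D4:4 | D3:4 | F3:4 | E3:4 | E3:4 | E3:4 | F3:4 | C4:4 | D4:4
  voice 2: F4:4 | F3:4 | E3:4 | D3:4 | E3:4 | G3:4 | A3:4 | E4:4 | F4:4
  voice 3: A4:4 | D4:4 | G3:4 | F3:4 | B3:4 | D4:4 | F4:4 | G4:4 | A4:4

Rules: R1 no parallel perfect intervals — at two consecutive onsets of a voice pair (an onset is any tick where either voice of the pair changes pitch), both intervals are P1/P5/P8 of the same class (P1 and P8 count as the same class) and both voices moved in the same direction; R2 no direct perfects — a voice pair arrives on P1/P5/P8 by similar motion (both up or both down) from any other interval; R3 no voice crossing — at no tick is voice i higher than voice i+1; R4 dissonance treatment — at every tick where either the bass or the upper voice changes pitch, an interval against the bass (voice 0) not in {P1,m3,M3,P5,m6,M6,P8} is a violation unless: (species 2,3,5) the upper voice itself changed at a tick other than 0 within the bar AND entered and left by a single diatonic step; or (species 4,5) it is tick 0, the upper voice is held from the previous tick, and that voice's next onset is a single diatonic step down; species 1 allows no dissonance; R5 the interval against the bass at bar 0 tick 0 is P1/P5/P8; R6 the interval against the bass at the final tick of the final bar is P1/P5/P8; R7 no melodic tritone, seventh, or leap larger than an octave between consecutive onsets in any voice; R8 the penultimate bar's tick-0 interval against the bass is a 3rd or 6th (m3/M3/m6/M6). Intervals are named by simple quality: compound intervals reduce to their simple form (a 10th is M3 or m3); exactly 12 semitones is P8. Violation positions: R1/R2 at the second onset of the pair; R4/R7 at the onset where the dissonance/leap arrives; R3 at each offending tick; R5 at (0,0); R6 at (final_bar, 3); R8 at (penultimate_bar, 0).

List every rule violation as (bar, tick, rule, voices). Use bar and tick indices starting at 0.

bar 0: v0=D3 v1=D4 v2=F4 v3=A4 downbeat P5
bar 1: v0=B2 v1=D3 v2=F3 v3=D4 downbeat m3
bar 2: v0=A2 v1=F3 v2=E3 v3=G3 downbeat m7
bar 3: v0=G2 v1=E3 v2=D3 v3=F3 downbeat m7
bar 4: v0=A2 v1=E3 v2=E3 v3=B3 downbeat M2
bar 5: v0=C3 v1=E3 v2=G3 v3=D4 downbeat M2
bar 6: v0=D3 v1=F3 v2=A3 v3=F4 downbeat m3
bar 7: v0=E3 v1=C4 v2=E4 v3=G4 downbeat m3
bar 8: v0=D3 v1=D4 v2=F4 v3=A4 downbeat P5
  -> R5 @ bar 0 tick 0 v(0, 2): opens on m3
  -> R2 @ bar 1 tick 0 v(1, 3): D4/A4 P5 -> D3/D4 P8 similar
  -> R4 @ bar 1 tick 0 v(0, 2): B2/F3 TT untreated
  -> R2 @ bar 2 tick 0 v(0, 2): B2/F3 TT -> A2/E3 P5 similar
  -> R3 @ bar 2 tick 0 v(1, 2): F3 above E3
  -> R4 @ bar 2 tick 0 v(0, 3): A2/G3 m7 untreated
  -> R3 @ bar 2 tick 1 v(1, 2): F3 above E3
  -> R3 @ bar 2 tick 2 v(1, 2): F3 above E3
  -> R3 @ bar 2 tick 3 v(1, 2): F3 above E3
  -> R1 @ bar 3 tick 0 v(0, 2): A2/E3 P5 -> G2/D3 P5 similar
  -> R3 @ bar 3 tick 0 v(1, 2): E3 above D3
  -> R4 @ bar 3 tick 0 v(0, 3): G2/F3 m7 untreated
  -> R3 @ bar 3 tick 1 v(1, 2): E3 above D3
  -> R3 @ bar 3 tick 2 v(1, 2): E3 above D3
  -> R3 @ bar 3 tick 3 v(1, 2): E3 above D3
  -> R1 @ bar 4 tick 0 v(0, 2): G2/D3 P5 -> A2/E3 P5 similar
  -> R2 @ bar 4 tick 0 v(2, 3): D3/F3 m3 -> E3/B3 P5 similar
  -> R4 @ bar 4 tick 0 v(0, 3): A2/B3 M2 untreated
  -> R7 @ bar 4 tick 0 v(3,): F3->B3 leap 6st
  -> R1 @ bar 5 tick 0 v(0, 2): A2/E3 P5 -> C3/G3 P5 similar
  -> R1 @ bar 5 tick 0 v(2, 3): E3/B3 P5 -> G3/D4 P5 similar
  -> R4 @ bar 5 tick 0 v(0, 3): C3/D4 M2 untreated
  -> R1 @ bar 6 tick 0 v(0, 2): C3/G3 P5 -> D3/A3 P5 similar
  -> R2 @ bar 6 tick 0 v(1, 3): E3/D4 m7 -> F3/F4 P8 similar
  -> R2 @ bar 7 tick 0 v(0, 2): D3/A3 P5 -> E3/E4 P8 similar
  -> R2 @ bar 7 tick 0 v(1, 3): F3/F4 P8 -> C4/G4 P5 similar
  -> R8 @ bar 7 tick 0 v(0, 2): penult P8 not 3rd/6th
  -> R1 @ bar 8 tick 0 v(1, 3): C4/G4 P5 -> D4/A4 P5 similar
  -> R6 @ bar 8 tick 3 v(0, 2): closes on m3

(0, 0, R5, (0, 2))
(1, 0, R2, (1, 3))
(1, 0, R4, (0, 2))
(2, 0, R2, (0, 2))
(2, 0, R3, (1, 2))
(2, 0, R4, (0, 3))
(2, 1, R3, (1, 2))
(2, 2, R3, (1, 2))
(2, 3, R3, (1, 2))
(3, 0, R1, (0, 2))
(3, 0, R3, (1, 2))
(3, 0, R4, (0, 3))
(3, 1, R3, (1, 2))
(3, 2, R3, (1, 2))
(3, 3, R3, (1, 2))
(4, 0, R1, (0, 2))
(4, 0, R2, (2, 3))
(4, 0, R4, (0, 3))
(4, 0, R7, (3,))
(5, 0, R1, (0, 2))
(5, 0, R1, (2, 3))
(5, 0, R4, (0, 3))
(6, 0, R1, (0, 2))
(6, 0, R2, (1, 3))
(7, 0, R2, (0, 2))
(7, 0, R2, (1, 3))
(7, 0, R8, (0, 2))
(8, 0, R1, (1, 3))
(8, 3, R6, (0, 2))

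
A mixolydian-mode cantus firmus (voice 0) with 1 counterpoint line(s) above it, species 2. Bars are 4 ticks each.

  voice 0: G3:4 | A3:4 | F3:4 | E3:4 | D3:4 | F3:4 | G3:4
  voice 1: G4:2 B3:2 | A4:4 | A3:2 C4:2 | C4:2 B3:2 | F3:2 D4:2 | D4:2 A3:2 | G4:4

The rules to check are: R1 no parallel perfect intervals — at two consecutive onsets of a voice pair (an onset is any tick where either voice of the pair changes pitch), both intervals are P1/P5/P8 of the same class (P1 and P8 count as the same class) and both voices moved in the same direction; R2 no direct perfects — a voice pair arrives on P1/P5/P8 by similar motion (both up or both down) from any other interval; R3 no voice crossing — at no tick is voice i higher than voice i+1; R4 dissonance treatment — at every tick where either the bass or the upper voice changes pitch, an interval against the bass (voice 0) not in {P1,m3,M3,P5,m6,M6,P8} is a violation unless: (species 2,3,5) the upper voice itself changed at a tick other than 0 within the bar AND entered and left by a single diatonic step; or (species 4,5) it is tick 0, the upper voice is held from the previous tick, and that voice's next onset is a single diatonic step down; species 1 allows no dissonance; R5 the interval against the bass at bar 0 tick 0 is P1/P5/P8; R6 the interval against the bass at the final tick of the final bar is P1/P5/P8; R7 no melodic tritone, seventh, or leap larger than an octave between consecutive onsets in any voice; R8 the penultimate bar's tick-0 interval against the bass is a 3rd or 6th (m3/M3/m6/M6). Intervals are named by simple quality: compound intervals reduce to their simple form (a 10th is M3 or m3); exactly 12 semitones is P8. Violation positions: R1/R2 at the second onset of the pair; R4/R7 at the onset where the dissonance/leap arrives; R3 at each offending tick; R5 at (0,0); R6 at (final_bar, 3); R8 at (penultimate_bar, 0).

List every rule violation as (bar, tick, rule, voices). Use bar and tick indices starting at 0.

bar 0: v0=G3 v1=G4 downbeat P8
bar 1: v0=A3 v1=A4 downbeat P8
bar 2: v0=F3 v1=A3 downbeat M3
bar 3: v0=E3 v1=C4 downbeat m6
bar 4: v0=D3 v1=F3 downbeat m3
bar 5: v0=F3 v1=D4 downbeat M6
bar 6: v0=G3 v1=G4 downbeat P8
  -> R2 @ bar 1 tick 0 v(0, 1): G3/B3 M3 -> A3/A4 P8 similar
  -> R7 @ bar 1 tick 0 v(1,): B3->A4 leap 10st
  -> R7 @ bar 4 tick 0 v(1,): B3->F3 leap 6st
  -> R2 @ bar 6 tick 0 v(0, 1): F3/A3 M3 -> G3/G4 P8 similar
  -> R7 @ bar 6 tick 0 v(1,): A3->G4 leap 10st

(1, 0, R2, (0, 1))
(1, 0, R7, (1,))
(4, 0, R7, (1,))
(6, 0, R2, (0, 1))
(6, 0, R7, (1,))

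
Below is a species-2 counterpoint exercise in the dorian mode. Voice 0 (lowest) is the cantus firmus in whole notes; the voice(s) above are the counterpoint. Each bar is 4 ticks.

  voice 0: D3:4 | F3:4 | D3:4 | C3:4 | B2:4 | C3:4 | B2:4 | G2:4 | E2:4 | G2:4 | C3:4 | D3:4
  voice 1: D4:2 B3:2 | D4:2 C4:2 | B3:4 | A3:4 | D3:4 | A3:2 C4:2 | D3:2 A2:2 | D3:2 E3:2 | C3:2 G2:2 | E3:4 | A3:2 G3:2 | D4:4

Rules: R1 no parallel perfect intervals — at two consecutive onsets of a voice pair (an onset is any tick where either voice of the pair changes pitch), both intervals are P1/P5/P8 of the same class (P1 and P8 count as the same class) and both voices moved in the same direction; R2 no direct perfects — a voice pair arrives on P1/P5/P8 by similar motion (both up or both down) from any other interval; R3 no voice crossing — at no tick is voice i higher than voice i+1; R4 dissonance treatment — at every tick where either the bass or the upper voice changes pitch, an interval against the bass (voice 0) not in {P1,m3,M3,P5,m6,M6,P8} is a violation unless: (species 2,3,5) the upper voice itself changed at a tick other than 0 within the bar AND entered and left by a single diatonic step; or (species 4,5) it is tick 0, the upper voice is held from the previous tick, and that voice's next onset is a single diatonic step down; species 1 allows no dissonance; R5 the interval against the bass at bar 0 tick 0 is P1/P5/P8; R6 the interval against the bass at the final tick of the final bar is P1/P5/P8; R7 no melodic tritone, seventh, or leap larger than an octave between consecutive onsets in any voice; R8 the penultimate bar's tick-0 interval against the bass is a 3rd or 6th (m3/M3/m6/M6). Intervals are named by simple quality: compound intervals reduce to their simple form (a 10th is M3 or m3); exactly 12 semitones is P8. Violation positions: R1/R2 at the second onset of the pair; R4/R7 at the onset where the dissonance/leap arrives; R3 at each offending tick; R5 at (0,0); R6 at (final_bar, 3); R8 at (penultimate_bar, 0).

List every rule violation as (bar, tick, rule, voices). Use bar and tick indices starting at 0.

bar 0: v0=D3 v1=D4 downbeat P8
bar 1: v0=F3 v1=D4 downbeat M6
bar 2: v0=D3 v1=B3 downbeat M6
bar 3: v0=C3 v1=A3 downbeat M6
bar 4: v0=B2 v1=D3 downbeat m3
bar 5: v0=C3 v1=A3 downbeat M6
bar 6: v0=B2 v1=D3 downbeat m3
bar 7: v0=G2 v1=D3 downbeat P5
bar 8: v0=E2 v1=C3 downbeat m6
bar 9: v0=G2 v1=E3 downbeat M6
bar 10: v0=C3 v1=A3 downbeat M6
bar 11: v0=D3 v1=D4 downbeat P8
  -> R7 @ bar 6 tick 0 v(1,): C4->D3 leap 10st
  -> R3 @ bar 6 tick 2 v(0, 1): B2 above A2
  -> R4 @ bar 6 tick 2 v(0, 1): B2/A2 M2 untreated
  -> R3 @ bar 6 tick 3 v(0, 1): B2 above A2
  -> R2 @ bar 11 tick 0 v(0, 1): C3/G3 P5 -> D3/D4 P8 similar

(6, 0, R7, (1,))
(6, 2, R3, (0, 1))
(6, 2, R4, (0, 1))
(6, 3, R3, (0, 1))
(11, 0, R2, (0, 1))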